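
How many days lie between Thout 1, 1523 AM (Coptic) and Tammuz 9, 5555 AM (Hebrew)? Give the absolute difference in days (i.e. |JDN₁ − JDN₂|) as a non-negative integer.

4093

First date → JDN 2380940; second date → JDN 2376847.
The interval is |2380940 − 2376847| = 4093 days.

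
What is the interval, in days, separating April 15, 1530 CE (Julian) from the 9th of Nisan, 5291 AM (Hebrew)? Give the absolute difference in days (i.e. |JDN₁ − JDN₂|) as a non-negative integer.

346

First date → JDN 2279995; second date → JDN 2280341.
The interval is |2279995 − 2280341| = 346 days.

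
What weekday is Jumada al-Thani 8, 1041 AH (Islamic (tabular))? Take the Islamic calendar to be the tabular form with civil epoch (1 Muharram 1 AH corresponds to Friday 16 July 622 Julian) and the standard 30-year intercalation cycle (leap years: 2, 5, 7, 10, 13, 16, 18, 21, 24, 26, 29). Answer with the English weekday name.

Thursday

In the Gregorian calendar this is 1 January 1632 (JDN 2317136).
Since JDN mod 7 = 3 (0 = Monday), the day is Thursday.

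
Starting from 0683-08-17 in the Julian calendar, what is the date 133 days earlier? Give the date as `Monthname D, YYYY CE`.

April 6, 683 CE

The starting date is JDN 1970752; 1970752 − 133 = 1970619.
JDN 1970619 corresponds to April 6, 683 CE.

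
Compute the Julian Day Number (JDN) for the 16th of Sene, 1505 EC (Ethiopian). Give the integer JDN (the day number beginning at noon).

Equivalently 20 June 1513 (proleptic Gregorian).
JDN 2451545 is 1 January 2000 CE (Gregorian); the target day is −177703 days from there, so JDN = 2273842.

2273842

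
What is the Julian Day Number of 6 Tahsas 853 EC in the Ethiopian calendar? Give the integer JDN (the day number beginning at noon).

2035509

Equivalently 6 December 860 (proleptic Gregorian).
JDN 2299161 is 15 October 1582 CE (Gregorian); the target day is −263652 days from there, so JDN = 2035509.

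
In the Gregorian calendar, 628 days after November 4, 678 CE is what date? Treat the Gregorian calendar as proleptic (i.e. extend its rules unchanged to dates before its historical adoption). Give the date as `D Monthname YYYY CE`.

The starting date is JDN 1969002; 1969002 + 628 = 1969630.
JDN 1969630 corresponds to 24 July 680 CE.

24 July 680 CE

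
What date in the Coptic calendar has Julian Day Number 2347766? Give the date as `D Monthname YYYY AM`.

4 Hathor 1432 AM

JDN 2347766 is 12 November 1715 in the Gregorian calendar.
In the Coptic calendar that day is 4 Hathor 1432 AM.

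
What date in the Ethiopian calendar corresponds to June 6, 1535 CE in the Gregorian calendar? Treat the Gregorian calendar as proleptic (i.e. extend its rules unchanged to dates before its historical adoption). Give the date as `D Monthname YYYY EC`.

Both dates share Julian Day Number 2281863; in the Ethiopian calendar that is 2 Sene 1527 EC.

2 Sene 1527 EC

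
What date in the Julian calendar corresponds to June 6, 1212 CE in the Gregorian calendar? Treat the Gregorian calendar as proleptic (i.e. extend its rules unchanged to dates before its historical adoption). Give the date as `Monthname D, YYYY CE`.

For dates in this range the Gregorian date is 7 days ahead of the Julian.
6 June 1212 Gregorian − 7 days → 30 May 1212 Julian.

May 30, 1212 CE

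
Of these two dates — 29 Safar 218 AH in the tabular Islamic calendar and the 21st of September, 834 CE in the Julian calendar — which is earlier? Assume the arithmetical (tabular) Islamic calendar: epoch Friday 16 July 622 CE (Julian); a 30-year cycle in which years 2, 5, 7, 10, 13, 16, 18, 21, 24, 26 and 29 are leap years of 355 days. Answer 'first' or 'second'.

Converting both to JDN: 2025396 vs 2025940; the smaller is the first.

first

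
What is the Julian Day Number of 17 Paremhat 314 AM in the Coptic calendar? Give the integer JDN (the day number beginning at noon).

1939549

Equivalently 15 March 598 (proleptic Gregorian).
JDN 2451545 is 1 January 2000 CE (Gregorian); the target day is −511996 days from there, so JDN = 1939549.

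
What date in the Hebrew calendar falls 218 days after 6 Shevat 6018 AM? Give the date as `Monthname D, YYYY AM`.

Counting 218 days forward from JDN 2545789 reaches JDN 2546007, which is Av 17, 6018 AM.

Av 17, 6018 AM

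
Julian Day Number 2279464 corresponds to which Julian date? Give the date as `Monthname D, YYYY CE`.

October 31, 1528 CE

The proleptic Gregorian equivalent of JDN 2279464 is 10 November 1528.
In the Julian calendar that day is October 31, 1528 CE.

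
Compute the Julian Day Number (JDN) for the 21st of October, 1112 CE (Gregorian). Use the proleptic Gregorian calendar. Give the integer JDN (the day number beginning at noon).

JDN 2451545 is 1 January 2000 CE (Gregorian); the target day is −324042 days from there, so JDN = 2127503.

2127503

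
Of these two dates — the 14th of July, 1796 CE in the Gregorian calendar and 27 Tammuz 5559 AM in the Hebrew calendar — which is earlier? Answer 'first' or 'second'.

First date → JDN 2377231; second date → JDN 2378342.
JDN 2377231 < JDN 2378342, so the first date is earlier.

first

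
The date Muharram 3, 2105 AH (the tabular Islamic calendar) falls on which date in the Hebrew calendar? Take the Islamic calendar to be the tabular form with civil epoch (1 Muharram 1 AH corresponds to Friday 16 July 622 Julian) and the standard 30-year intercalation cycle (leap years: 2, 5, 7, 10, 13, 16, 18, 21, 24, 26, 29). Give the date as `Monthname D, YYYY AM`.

The source date corresponds to 25 November 2663 in the Gregorian calendar (JDN 2694029).
That day falls on 3 Kislev 6424 AM in the Hebrew calendar.

Kislev 3, 6424 AM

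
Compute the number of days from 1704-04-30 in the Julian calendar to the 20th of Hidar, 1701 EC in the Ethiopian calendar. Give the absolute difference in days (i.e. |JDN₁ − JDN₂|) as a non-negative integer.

1661

JDN of the first date = 2343564.
JDN of the second date = 2345225.
|2345225 − 2343564| = 1661.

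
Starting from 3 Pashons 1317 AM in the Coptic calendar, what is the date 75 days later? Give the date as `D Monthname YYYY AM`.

Counting 75 days forward from JDN 2305941 reaches JDN 2306016, which is 18 Epip 1317 AM.

18 Epip 1317 AM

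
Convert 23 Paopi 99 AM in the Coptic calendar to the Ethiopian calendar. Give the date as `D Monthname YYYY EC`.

Julian Day Number of the source date = 1860876.
Converting JDN 1860876 to the Ethiopian calendar gives 23 Tikimt 375 EC.

23 Tikimt 375 EC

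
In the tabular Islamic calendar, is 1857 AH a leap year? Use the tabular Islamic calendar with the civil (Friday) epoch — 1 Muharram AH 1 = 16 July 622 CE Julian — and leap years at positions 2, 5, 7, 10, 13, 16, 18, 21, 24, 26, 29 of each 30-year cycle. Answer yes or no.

Year 1857 AH is year 27 of its 30-year cycle; leap positions are 2, 5, 7, 10, 13, 16, 18, 21, 24, 26, 29, so it is a common year (354 days).

no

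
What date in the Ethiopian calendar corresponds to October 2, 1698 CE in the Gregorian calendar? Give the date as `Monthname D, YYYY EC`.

Meskerem 25, 1691 EC

Julian Day Number of the source date = 2341517.
Converting JDN 2341517 to the Ethiopian calendar gives 25 Meskerem 1691 EC.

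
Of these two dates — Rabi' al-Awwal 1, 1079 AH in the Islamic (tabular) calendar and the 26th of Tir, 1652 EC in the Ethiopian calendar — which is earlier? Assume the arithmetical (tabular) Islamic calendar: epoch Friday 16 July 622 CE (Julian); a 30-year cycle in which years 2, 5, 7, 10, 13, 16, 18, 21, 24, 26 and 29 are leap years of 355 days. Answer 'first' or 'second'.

second

Converting both to JDN: 2330506 vs 2327394; the smaller is the second.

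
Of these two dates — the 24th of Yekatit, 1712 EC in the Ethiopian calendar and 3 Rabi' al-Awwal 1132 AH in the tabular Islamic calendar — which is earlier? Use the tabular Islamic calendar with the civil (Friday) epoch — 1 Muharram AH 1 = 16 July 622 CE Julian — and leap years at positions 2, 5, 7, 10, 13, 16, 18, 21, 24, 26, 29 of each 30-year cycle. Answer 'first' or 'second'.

second

Converting both to JDN: 2349337 vs 2349290; the smaller is the second.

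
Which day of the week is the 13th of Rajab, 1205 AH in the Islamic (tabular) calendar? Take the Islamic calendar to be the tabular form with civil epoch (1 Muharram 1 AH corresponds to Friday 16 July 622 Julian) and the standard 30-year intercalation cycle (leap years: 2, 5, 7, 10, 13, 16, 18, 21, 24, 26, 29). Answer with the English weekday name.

This is JDN 2375286 (18 March 1791 Gregorian).
2375286 ≡ 4 (mod 7); counting from Monday = 0 gives Friday.

Friday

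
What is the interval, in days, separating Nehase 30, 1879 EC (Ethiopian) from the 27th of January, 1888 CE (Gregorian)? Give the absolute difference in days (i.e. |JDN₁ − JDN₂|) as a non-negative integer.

JDN of the first date = 2410519.
JDN of the second date = 2410664.
|2410664 − 2410519| = 145.

145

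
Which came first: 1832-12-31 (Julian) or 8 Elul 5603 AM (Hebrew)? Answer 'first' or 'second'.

first

First date → JDN 2390561; second date → JDN 2394447.
JDN 2390561 < JDN 2394447, so the first date is earlier.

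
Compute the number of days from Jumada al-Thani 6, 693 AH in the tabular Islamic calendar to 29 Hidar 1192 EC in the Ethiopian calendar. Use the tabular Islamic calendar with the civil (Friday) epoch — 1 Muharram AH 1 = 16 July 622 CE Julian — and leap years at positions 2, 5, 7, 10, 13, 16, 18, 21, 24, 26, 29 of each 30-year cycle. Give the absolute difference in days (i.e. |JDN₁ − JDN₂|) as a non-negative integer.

JDN of the first date = 2193815.
JDN of the second date = 2159322.
|2159322 − 2193815| = 34493.

34493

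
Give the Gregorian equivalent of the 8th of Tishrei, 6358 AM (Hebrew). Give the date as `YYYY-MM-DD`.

2597-10-10

Both dates share Julian Day Number 2669878; in the Gregorian calendar that is 10 October 2597 CE.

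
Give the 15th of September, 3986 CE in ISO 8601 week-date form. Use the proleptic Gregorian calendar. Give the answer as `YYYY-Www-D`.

3986-W38-1

The weekday is Monday (ISO weekday 1).
That Monday belongs to ISO week 38 of ISO year 3986.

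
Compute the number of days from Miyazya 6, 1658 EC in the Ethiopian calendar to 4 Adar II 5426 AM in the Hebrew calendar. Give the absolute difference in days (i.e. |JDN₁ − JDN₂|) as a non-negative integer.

JDN of the first date = 2329655.
JDN of the second date = 2329624.
|2329624 − 2329655| = 31.

31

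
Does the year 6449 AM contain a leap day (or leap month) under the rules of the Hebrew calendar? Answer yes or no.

yes

Hebrew year 6449 is year 8 of its 19-year Metonic cycle; leap years are at positions 3, 6, 8, 11, 14, 17, 19, so it is a leap year (13 months).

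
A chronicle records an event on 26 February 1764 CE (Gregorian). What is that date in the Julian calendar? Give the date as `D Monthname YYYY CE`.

15 February 1764 CE

The Julian–Gregorian offset here is 11 days (Julian trailing).
26 February 1764 Gregorian − 11 days → 15 February 1764 Julian.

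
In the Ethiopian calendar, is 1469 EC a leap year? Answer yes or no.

no

1469 mod 4 = 1; in the Ethiopian calendar a year is leap when year mod 4 = 3, so it is a common year.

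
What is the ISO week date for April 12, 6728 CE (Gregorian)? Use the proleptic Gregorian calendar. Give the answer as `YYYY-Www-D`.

6728-W15-4

The weekday is Thursday (ISO weekday 4).
That Thursday belongs to ISO week 15 of ISO year 6728.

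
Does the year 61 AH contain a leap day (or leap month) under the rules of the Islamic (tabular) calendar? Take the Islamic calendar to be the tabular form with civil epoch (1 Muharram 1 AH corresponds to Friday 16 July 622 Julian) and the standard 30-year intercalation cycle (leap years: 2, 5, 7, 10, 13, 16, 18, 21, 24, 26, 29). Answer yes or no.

Year 61 AH is year 1 of its 30-year cycle; leap positions are 2, 5, 7, 10, 13, 16, 18, 21, 24, 26, 29, so it is a common year (354 days).

no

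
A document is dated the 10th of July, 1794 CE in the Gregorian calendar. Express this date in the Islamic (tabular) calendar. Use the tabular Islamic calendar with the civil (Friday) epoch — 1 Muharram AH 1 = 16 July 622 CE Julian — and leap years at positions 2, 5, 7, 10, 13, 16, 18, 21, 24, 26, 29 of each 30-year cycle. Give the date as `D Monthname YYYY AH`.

11 Dhu al-Hijjah 1208 AH

Julian Day Number of the source date = 2376496.
Converting JDN 2376496 to the tabular Islamic calendar gives 11 Dhu al-Hijjah 1208 AH.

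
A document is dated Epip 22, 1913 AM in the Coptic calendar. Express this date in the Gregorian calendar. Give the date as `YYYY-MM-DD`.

Both dates share Julian Day Number 2523709; in the Gregorian calendar that is 30 July 2197 CE.

2197-07-30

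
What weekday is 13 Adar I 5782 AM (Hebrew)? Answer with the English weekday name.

Equivalently 14 February 2022 Gregorian, JDN 2459625.
Since JDN mod 7 = 0 (0 = Monday), the day is Monday.

Monday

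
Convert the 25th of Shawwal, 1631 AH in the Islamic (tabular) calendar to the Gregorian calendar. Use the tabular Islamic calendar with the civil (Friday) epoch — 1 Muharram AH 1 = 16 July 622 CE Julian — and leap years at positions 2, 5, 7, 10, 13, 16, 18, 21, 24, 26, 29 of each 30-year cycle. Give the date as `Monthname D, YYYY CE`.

October 21, 2204 CE

Both dates share Julian Day Number 2526348; in the Gregorian calendar that is 21 October 2204 CE.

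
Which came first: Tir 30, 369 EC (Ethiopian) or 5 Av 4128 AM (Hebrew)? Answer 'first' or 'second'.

Converting both to JDN: 1858782 vs 1855657; the smaller is the second.

second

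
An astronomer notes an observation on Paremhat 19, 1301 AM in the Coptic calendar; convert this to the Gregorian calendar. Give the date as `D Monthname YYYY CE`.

25 March 1585 CE

Julian Day Number of the source date = 2300053.
Converting JDN 2300053 to the Gregorian calendar gives 25 March 1585 CE.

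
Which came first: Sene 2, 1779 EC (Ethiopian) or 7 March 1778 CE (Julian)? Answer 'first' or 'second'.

second

First date → JDN 2373906; second date → JDN 2370538.
JDN 2370538 < JDN 2373906, so the second date is earlier.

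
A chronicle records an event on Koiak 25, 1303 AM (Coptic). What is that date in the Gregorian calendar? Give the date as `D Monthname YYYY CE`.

31 December 1586 CE

Both dates share Julian Day Number 2300699; in the Gregorian calendar that is 31 December 1586 CE.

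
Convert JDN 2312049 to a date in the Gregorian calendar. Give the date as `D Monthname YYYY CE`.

27 January 1618 CE

JDN 2451545 is 1 Jan 2000; 2312049 is −139496 days from there.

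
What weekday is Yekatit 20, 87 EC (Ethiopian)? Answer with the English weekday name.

In the proleptic Gregorian calendar this is 12 February 95 (JDN 1755801).
JDN 1755801 mod 7 = 5, and JDN 0 was a Monday, so this is a Saturday.

Saturday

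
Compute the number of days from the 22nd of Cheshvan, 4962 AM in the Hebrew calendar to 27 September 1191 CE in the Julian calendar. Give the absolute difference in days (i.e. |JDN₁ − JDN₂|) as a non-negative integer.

First date → JDN 2160018; second date → JDN 2156340.
The interval is |2160018 − 2156340| = 3678 days.

3678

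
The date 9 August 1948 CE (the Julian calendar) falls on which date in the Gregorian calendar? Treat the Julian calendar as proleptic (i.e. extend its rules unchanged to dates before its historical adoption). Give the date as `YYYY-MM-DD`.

1948-08-22

At this point the Julian calendar is 13 days behind the Gregorian.
9 August 1948 Julian + 13 days → 22 August 1948 Gregorian.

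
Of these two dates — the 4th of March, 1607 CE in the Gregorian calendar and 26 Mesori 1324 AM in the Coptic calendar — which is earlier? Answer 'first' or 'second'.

first

First date → JDN 2308067; second date → JDN 2308611.
JDN 2308067 < JDN 2308611, so the first date is earlier.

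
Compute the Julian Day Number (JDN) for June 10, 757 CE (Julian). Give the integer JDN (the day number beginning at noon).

1997713

Equivalently 14 June 757 (proleptic Gregorian).
JDN 2400001 is 17 November 1858 CE (Gregorian), MJD 0; the target day is −402288 days from there, so JDN = 1997713.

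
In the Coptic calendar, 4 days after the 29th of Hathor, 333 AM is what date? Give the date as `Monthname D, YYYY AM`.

Counting 4 days forward from JDN 1946381 reaches JDN 1946385, which is Koiak 3, 333 AM.

Koiak 3, 333 AM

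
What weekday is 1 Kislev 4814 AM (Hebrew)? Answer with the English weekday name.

This is JDN 2105984 (20 November 1053 Gregorian).
2105984 ≡ 6 (mod 7); counting from Monday = 0 gives Sunday.

Sunday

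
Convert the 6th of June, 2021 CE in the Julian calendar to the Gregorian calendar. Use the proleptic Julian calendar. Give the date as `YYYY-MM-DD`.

2021-06-19

At this point the Julian calendar is 13 days behind the Gregorian.
6 June 2021 Julian + 13 days → 19 June 2021 Gregorian.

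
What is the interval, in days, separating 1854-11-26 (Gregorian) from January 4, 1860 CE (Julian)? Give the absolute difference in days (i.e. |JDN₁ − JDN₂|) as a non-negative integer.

JDN of the first date = 2398549.
JDN of the second date = 2400426.
|2400426 − 2398549| = 1877.

1877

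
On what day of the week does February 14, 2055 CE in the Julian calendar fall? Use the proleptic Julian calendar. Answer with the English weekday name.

This is JDN 2471691 (27 February 2055 Gregorian).
2471691 ≡ 5 (mod 7); counting from Monday = 0 gives Saturday.

Saturday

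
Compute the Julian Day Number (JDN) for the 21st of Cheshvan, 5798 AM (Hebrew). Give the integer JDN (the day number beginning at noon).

2465362

Equivalently 30 October 2037 (Gregorian).
JDN 2400001 is 17 November 1858 CE (Gregorian), MJD 0; the target day is +65361 days from there, so JDN = 2465362.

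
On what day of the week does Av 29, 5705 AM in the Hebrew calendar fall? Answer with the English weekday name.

Wednesday

In the Gregorian calendar this is 8 August 1945 (JDN 2431676).
JDN 2431676 mod 7 = 2, and JDN 0 was a Monday, so this is a Wednesday.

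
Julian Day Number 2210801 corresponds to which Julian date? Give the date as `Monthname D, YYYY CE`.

November 4, 1340 CE

The proleptic Gregorian equivalent of JDN 2210801 is 12 November 1340.
In the Julian calendar that day is November 4, 1340 CE.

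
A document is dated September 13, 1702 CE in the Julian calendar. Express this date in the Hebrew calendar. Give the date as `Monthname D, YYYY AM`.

Both dates share Julian Day Number 2342969; in the Hebrew calendar that is 2 Tishrei 5463 AM.

Tishrei 2, 5463 AM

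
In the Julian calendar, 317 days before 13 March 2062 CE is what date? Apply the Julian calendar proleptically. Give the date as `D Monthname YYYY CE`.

30 April 2061 CE

The starting date is JDN 2474275; 2474275 − 317 = 2473958.
JDN 2473958 corresponds to 30 April 2061 CE.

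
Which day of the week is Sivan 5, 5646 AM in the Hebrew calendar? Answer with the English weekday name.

Equivalently 8 June 1886 Gregorian, JDN 2410066.
Since JDN mod 7 = 1 (0 = Monday), the day is Tuesday.

Tuesday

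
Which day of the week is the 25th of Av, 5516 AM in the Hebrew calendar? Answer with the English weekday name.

Saturday

In the Gregorian calendar this is 21 August 1756 (JDN 2362659).
JDN 2362659 mod 7 = 5, and JDN 0 was a Monday, so this is a Saturday.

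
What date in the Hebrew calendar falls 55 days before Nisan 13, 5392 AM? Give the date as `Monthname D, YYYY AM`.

Shevat 17, 5392 AM

JDN of Nisan 13, 5392 AM = 2317230.
2317230 − 55 = 2317175.
JDN 2317175 in the Hebrew calendar is Shevat 17, 5392 AM.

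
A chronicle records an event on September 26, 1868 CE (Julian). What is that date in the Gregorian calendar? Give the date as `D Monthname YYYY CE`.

The Julian–Gregorian offset here is 12 days (Julian trailing).
26 September 1868 Julian + 12 days → 8 October 1868 Gregorian.

8 October 1868 CE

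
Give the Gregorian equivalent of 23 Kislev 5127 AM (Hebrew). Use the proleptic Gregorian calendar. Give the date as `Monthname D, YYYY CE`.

December 5, 1366 CE

Both dates share Julian Day Number 2220320; in the Gregorian calendar that is 5 December 1366 CE.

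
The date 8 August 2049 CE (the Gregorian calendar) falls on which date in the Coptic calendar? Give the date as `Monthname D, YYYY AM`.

Julian Day Number of the source date = 2469662.
Converting JDN 2469662 to the Coptic calendar gives 2 Mesori 1765 AM.

Mesori 2, 1765 AM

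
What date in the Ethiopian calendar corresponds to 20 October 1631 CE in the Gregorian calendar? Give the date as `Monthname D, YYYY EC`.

Julian Day Number of the source date = 2317063.
Converting JDN 2317063 to the Ethiopian calendar gives 12 Tikimt 1624 EC.

Tikimt 12, 1624 EC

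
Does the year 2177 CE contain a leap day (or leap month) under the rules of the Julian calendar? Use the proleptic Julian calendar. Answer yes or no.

2177 mod 4 = 1, so it is a common year in the Julian calendar.

no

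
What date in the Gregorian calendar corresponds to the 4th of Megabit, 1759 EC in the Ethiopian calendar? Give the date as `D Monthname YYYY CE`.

Julian Day Number of the source date = 2366513.
Converting JDN 2366513 to the Gregorian calendar gives 11 March 1767 CE.

11 March 1767 CE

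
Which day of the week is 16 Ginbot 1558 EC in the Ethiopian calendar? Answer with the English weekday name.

Equivalently 21 May 1566 Gregorian, JDN 2293170.
JDN 2293170 mod 7 = 5, and JDN 0 was a Monday, so this is a Saturday.

Saturday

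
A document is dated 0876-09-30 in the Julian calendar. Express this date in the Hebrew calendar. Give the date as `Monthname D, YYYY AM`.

Tishrei 9, 4637 AM

The source date corresponds to 4 October 876 in the proleptic Gregorian calendar (JDN 2041290).
That day falls on 9 Tishrei 4637 AM in the Hebrew calendar.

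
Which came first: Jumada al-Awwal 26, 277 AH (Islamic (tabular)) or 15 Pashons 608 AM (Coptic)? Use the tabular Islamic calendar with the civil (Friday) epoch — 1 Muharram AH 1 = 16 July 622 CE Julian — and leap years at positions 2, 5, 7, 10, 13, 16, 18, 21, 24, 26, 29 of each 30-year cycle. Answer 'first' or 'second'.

first

First date → JDN 2046388; second date → JDN 2046991.
JDN 2046388 < JDN 2046991, so the first date is earlier.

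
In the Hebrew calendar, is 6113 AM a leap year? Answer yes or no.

yes

Hebrew year 6113 is year 14 of its 19-year Metonic cycle; leap years are at positions 3, 6, 8, 11, 14, 17, 19, so it is a leap year (13 months).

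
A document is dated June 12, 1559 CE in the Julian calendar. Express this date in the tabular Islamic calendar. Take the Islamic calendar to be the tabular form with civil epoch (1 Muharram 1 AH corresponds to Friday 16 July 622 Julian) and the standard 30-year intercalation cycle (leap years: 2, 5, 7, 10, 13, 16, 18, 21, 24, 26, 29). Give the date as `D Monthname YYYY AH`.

6 Ramadan 966 AH

The source date corresponds to 22 June 1559 in the proleptic Gregorian calendar (JDN 2290645).
That day falls on 6 Ramadan 966 AH in the tabular Islamic calendar.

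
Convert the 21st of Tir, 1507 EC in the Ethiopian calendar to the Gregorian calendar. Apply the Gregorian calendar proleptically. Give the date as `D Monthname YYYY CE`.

Julian Day Number of the source date = 2274427.
Converting JDN 2274427 to the Gregorian calendar gives 26 January 1515 CE.

26 January 1515 CE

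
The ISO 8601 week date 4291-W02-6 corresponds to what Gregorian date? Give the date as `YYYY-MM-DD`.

4291-01-10

ISO week 1 of 4291 is the week containing the first Thursday of 4291.
Week 2, day 6 (Saturday) lands on 4291-01-10.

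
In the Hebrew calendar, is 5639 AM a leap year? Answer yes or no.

Hebrew year 5639 is year 15 of its 19-year Metonic cycle; leap years are at positions 3, 6, 8, 11, 14, 17, 19, so it is a common year (12 months).

no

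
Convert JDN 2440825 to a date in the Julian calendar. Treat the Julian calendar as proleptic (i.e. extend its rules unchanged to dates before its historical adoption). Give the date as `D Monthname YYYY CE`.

The Gregorian equivalent of JDN 2440825 is 26 August 1970.
In the Julian calendar that day is 13 August 1970 CE.

13 August 1970 CE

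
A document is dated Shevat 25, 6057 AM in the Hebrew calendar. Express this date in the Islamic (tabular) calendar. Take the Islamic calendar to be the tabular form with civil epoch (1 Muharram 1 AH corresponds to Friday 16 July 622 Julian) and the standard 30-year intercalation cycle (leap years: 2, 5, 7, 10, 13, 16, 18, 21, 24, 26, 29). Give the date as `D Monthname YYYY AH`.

25 Dhu al-Hijjah 1726 AH

The source date corresponds to 18 February 2297 in the Gregorian calendar (JDN 2560071).
That day falls on 25 Dhu al-Hijjah 1726 AH in the tabular Islamic calendar.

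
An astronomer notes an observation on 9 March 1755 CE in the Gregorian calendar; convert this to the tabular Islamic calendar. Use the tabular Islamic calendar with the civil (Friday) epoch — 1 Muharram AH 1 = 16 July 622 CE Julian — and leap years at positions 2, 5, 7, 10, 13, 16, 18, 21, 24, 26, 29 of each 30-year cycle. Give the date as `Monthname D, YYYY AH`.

Jumada al-Awwal 25, 1168 AH

Julian Day Number of the source date = 2362128.
Converting JDN 2362128 to the tabular Islamic calendar gives 25 Jumada al-Awwal 1168 AH.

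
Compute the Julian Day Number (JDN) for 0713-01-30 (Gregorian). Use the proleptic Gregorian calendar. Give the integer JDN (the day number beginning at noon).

JDN 2299161 is 15 October 1582 CE (Gregorian); the target day is −317654 days from there, so JDN = 1981507.

1981507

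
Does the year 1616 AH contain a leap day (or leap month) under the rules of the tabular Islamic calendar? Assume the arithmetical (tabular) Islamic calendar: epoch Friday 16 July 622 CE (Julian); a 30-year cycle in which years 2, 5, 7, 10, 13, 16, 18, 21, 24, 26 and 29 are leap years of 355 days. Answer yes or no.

Year 1616 AH is year 26 of its 30-year cycle; leap positions are 2, 5, 7, 10, 13, 16, 18, 21, 24, 26, 29, so it is a leap year (355 days).

yes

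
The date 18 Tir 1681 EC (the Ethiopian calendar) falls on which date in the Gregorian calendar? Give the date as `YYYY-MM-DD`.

Julian Day Number of the source date = 2337978.
Converting JDN 2337978 to the Gregorian calendar gives 23 January 1689 CE.

1689-01-23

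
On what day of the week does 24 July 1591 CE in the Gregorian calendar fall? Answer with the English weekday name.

2302365 ≡ 2 (mod 7); counting from Monday = 0 gives Wednesday.

Wednesday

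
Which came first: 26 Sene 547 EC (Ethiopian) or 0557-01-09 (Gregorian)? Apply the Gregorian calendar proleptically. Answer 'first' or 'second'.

first

Converting both to JDN: 1923942 vs 1924509; the smaller is the first.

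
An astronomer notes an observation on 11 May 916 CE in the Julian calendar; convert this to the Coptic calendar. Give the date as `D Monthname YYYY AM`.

16 Pashons 632 AM

Julian Day Number of the source date = 2055758.
Converting JDN 2055758 to the Coptic calendar gives 16 Pashons 632 AM.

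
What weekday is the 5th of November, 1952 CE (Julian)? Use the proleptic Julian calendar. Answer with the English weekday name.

In the Gregorian calendar this is 18 November 1952 (JDN 2434335).
Since JDN mod 7 = 1 (0 = Monday), the day is Tuesday.

Tuesday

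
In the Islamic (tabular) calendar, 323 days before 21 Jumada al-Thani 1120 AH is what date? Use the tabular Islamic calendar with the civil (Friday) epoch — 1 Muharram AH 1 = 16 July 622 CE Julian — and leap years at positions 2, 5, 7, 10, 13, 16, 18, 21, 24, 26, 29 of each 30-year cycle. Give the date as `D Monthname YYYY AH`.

23 Rajab 1119 AH

JDN of 21 Jumada al-Thani 1120 AH = 2345144.
2345144 − 323 = 2344821.
JDN 2344821 in the tabular Islamic calendar is 23 Rajab 1119 AH.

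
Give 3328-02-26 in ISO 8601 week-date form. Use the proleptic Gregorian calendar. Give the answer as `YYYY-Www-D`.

The weekday is Thursday (ISO weekday 4).
That Thursday belongs to ISO week 9 of ISO year 3328.

3328-W09-4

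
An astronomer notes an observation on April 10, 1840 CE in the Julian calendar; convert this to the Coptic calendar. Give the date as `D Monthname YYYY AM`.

Julian Day Number of the source date = 2393218.
Converting JDN 2393218 to the Coptic calendar gives 15 Parmouti 1556 AM.

15 Parmouti 1556 AM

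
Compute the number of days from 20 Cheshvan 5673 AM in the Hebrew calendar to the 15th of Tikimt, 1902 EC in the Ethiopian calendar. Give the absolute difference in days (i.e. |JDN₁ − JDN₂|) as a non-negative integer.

1102

First date → JDN 2419707; second date → JDN 2418605.
The interval is |2419707 − 2418605| = 1102 days.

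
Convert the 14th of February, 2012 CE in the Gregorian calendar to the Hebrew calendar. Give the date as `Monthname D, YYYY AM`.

Shevat 21, 5772 AM

Julian Day Number of the source date = 2455972.
Converting JDN 2455972 to the Hebrew calendar gives 21 Shevat 5772 AM.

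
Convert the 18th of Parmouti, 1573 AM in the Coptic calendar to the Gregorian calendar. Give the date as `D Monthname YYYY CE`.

25 April 1857 CE

Julian Day Number of the source date = 2399430.
Converting JDN 2399430 to the Gregorian calendar gives 25 April 1857 CE.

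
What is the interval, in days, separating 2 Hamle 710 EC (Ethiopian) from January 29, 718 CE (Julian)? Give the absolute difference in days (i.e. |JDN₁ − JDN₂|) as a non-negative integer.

First date → JDN 1983484; second date → JDN 1983336.
The interval is |1983484 − 1983336| = 148 days.

148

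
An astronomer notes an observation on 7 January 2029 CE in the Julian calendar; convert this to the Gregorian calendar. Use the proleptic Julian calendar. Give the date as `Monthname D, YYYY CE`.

January 20, 2029 CE

The Julian–Gregorian offset here is 13 days (Julian trailing).
7 January 2029 Julian + 13 days → 20 January 2029 Gregorian.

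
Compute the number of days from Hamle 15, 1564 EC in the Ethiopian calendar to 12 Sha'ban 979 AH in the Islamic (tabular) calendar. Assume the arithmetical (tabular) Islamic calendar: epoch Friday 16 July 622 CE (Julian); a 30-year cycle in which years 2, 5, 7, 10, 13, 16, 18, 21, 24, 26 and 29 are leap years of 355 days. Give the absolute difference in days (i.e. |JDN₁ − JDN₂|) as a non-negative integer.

192

JDN of the first date = 2295421.
JDN of the second date = 2295229.
|2295229 − 2295421| = 192.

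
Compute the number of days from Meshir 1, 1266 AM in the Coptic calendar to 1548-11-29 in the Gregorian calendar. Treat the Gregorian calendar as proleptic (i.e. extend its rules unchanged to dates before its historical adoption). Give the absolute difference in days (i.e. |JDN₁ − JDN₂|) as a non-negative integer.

JDN of the first date = 2287221.
JDN of the second date = 2286788.
|2286788 − 2287221| = 433.

433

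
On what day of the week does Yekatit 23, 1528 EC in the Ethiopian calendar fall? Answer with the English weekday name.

In the proleptic Gregorian calendar this is 28 February 1536 (JDN 2282130).
Since JDN mod 7 = 4 (0 = Monday), the day is Friday.

Friday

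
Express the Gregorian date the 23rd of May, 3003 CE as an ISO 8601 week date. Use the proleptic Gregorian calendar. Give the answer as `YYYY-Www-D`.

The weekday is Monday (ISO weekday 1).
That Monday belongs to ISO week 21 of ISO year 3003.

3003-W21-1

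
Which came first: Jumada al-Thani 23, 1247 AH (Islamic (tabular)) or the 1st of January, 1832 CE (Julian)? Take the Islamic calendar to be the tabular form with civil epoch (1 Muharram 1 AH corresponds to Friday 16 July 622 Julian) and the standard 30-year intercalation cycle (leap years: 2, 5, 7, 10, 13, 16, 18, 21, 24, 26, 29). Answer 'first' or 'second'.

first

The two dates have Julian Day Numbers 2390151 and 2390196 respectively.
Since 2390151 < 2390196, the first date comes first.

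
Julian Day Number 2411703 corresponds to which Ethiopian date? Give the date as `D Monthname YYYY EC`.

23 Hidar 1883 EC

JDN 2411703 is 1 December 1890 in the Gregorian calendar.
In the Ethiopian calendar that day is 23 Hidar 1883 EC.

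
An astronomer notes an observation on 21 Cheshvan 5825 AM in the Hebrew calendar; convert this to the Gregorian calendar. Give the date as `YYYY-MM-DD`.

Julian Day Number of the source date = 2475225.
Converting JDN 2475225 to the Gregorian calendar gives 31 October 2064 CE.

2064-10-31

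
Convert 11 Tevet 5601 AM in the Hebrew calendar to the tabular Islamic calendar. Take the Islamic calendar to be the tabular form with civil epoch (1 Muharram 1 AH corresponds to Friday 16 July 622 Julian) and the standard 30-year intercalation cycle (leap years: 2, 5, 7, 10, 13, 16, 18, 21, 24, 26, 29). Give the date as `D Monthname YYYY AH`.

11 Dhu al-Qa'dah 1256 AH

Julian Day Number of the source date = 2393475.
Converting JDN 2393475 to the tabular Islamic calendar gives 11 Dhu al-Qa'dah 1256 AH.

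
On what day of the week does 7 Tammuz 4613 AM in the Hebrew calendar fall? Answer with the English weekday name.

Saturday

This is JDN 2032784 (21 June 853 Gregorian).
2032784 ≡ 5 (mod 7); counting from Monday = 0 gives Saturday.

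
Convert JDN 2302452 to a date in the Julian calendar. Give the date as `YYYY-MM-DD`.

JDN 2302452 is 19 October 1591 in the Gregorian calendar.
In the Julian calendar that day is 1591-10-09.

1591-10-09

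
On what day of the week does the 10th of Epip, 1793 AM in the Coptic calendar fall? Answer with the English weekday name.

In the Gregorian calendar this is 17 July 2077 (JDN 2479867).
2479867 ≡ 5 (mod 7); counting from Monday = 0 gives Saturday.

Saturday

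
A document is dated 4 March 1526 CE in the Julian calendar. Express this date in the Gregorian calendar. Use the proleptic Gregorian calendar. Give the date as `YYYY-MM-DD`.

1526-03-14

At this point the Julian calendar is 10 days behind the Gregorian.
4 March 1526 Julian + 10 days → 14 March 1526 Gregorian.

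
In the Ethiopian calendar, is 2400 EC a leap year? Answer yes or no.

no

2400 mod 4 = 0; in the Ethiopian calendar a year is leap when year mod 4 = 3, so it is a common year.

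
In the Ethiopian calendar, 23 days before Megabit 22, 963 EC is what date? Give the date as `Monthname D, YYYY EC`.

Yekatit 29, 963 EC

Counting 23 days back from JDN 2075792 reaches JDN 2075769, which is Yekatit 29, 963 EC.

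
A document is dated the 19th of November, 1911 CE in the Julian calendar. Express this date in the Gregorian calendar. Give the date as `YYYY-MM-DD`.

At this point the Julian calendar is 13 days behind the Gregorian.
19 November 1911 Julian + 13 days → 2 December 1911 Gregorian.

1911-12-02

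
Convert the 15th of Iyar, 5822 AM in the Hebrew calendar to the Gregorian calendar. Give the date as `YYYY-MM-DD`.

2062-05-25

Julian Day Number of the source date = 2474335.
Converting JDN 2474335 to the Gregorian calendar gives 25 May 2062 CE.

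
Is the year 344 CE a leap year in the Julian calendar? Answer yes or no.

344 mod 4 = 0, so it is a leap year in the Julian calendar.

yes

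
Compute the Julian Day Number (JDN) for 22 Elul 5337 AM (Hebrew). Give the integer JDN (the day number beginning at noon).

2297304

Equivalently 14 September 1577 (proleptic Gregorian).
JDN 2400001 is 17 November 1858 CE (Gregorian), MJD 0; the target day is −102697 days from there, so JDN = 2297304.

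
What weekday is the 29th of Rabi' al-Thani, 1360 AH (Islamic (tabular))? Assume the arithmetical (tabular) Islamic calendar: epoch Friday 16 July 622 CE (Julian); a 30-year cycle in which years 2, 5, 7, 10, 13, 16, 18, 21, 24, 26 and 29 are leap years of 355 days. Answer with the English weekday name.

Monday

Equivalently 26 May 1941 Gregorian, JDN 2430141.
2430141 ≡ 0 (mod 7); counting from Monday = 0 gives Monday.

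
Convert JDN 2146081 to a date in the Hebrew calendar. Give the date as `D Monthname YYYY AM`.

25 Elul 4923 AM

JDN 2146081 is 2 September 1163 in the proleptic Gregorian calendar.
In the Hebrew calendar that day is 25 Elul 4923 AM.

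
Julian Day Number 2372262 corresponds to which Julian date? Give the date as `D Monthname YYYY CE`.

25 November 1782 CE

JDN 2372262 is 6 December 1782 in the Gregorian calendar.
In the Julian calendar that day is 25 November 1782 CE.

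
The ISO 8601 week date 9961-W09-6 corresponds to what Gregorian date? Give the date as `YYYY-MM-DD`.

9961-03-04

ISO week 1 of 9961 is the week containing the first Thursday of 9961.
Week 9, day 6 (Saturday) lands on 9961-03-04.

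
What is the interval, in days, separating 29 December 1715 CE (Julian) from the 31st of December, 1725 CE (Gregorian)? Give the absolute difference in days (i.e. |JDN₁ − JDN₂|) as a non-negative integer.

3644

First date → JDN 2347824; second date → JDN 2351468.
The interval is |2347824 − 2351468| = 3644 days.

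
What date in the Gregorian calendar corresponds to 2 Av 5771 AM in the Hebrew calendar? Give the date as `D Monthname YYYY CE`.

2 August 2011 CE

Julian Day Number of the source date = 2455776.
Converting JDN 2455776 to the Gregorian calendar gives 2 August 2011 CE.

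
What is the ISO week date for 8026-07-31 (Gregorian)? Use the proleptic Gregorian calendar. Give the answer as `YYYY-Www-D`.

8026-W31-5

The weekday is Friday (ISO weekday 5).
That Friday belongs to ISO week 31 of ISO year 8026.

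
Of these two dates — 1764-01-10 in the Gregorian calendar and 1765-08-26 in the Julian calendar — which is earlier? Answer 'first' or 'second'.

Converting both to JDN: 2365357 vs 2365962; the smaller is the first.

first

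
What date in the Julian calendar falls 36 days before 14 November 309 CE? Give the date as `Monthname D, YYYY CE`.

The starting date is JDN 1834238; 1834238 − 36 = 1834202.
JDN 1834202 corresponds to October 9, 309 CE.

October 9, 309 CE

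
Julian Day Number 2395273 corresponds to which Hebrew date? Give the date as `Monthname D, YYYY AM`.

Kislev 8, 5606 AM

JDN 2395273 is 7 December 1845 in the Gregorian calendar.
In the Hebrew calendar that day is Kislev 8, 5606 AM.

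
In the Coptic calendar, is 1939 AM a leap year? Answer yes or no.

yes

1939 mod 4 = 3; in the Coptic calendar a year is leap when year mod 4 = 3, so it is a leap year.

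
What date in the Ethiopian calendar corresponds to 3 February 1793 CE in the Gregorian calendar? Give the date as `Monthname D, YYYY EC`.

Both dates share Julian Day Number 2375974; in the Ethiopian calendar that is 28 Tir 1785 EC.

Tir 28, 1785 EC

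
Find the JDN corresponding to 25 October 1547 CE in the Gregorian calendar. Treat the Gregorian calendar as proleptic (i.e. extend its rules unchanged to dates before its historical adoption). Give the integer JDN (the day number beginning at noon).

2286387

JDN 2299161 is 15 October 1582 CE (Gregorian); the target day is −12774 days from there, so JDN = 2286387.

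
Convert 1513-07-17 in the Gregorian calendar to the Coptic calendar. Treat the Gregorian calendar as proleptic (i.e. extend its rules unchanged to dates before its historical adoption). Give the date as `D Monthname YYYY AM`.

Julian Day Number of the source date = 2273869.
Converting JDN 2273869 to the Coptic calendar gives 13 Epip 1229 AM.

13 Epip 1229 AM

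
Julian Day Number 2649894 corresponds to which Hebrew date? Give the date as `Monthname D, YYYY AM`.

Shevat 17, 6303 AM

JDN 2649894 is 23 January 2543 in the Gregorian calendar.
In the Hebrew calendar that day is Shevat 17, 6303 AM.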